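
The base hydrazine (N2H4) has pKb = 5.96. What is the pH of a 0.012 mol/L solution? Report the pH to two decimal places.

pH = 10.06

N2H4 + H2O ⇌ N2H5+ + OH-
Kb = 10^(−5.96) = 1.10 × 10^-6
From the ICE table, Kb = x²/(0.012 − x) = 1.10 × 10^-6.
Assume x ≪ 0.012: x ≈ √(1.10 × 10^-6 × 0.012) = 1.15 × 10^-4 M
Check: 0.96% ionized — well under 5%, approximation valid.
pOH = 3.94, so pH = 14.00 − pOH = 10.06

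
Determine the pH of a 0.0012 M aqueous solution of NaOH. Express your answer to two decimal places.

pH = 11.08

NaOH is a strong base; [OH-] = 0.0012 M.
pOH = -log(0.0012) = 2.92
pH = 14.00 - 2.92 = 11.08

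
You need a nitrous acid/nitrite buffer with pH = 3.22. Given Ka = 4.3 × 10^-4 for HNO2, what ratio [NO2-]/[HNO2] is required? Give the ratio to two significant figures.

ratio = 0.71

pKa = -log(4.3 × 10^-4) = 3.367
pH = pKa + log(r) ⇒ log(r) = 3.22 − 3.367 = -0.147
r = [NO2-]/[HNO2] = 10^(-0.147) = 0.713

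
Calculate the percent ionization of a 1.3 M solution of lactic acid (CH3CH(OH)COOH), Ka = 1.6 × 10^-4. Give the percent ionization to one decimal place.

1.1%

CH3CH(OH)COOH ⇌ CH3CH(OH)COO- + H+; let x = [H+] at equilibrium.
x ≈ √(Ka·C₀) = √(1.6 × 10^-4 × 1.3) = 1.44 × 10^-2 M
Fraction ionized = 1.44 × 10^-2 / 1.3 = 0.0111 → 1.1%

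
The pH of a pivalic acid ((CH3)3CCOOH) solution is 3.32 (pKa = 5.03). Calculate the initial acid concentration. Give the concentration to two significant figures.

[H+] = 10^(-3.32) = 4.79 × 10^-4 M = x
Ka = 10^(−5.03) = 9.33 × 10^-6
Ka = x²/(C₀ − x) ⇒ C₀ = x + x²/Ka
C₀ = 4.79 × 10^-4 + (4.79 × 10^-4)²/(9.33 × 10^-6) = 2.51 × 10^-2 M

C₀ = 2.5 × 10^-2 M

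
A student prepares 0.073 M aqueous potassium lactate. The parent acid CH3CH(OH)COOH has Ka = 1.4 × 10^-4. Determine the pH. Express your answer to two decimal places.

CH3CH(OH)COO- is the conjugate base of the weak acid CH3CH(OH)COOH.
Kb = Kw/Ka = 1.0×10^-14 / 1.4 × 10^-4 = 7.14 × 10^-11
Kb = [OH-]²/(0.073 − [OH-]) = 7.14 × 10^-11
Assume [OH-] ≪ 0.073: [OH-] ≈ √(7.14 × 10^-11 × 0.073) = 2.28 × 10^-6 M
Check: 0.0031% ionized — well under 5%, approximation valid.
pOH = 5.64, so pH = 14.00 − pOH = 8.36

pH = 8.36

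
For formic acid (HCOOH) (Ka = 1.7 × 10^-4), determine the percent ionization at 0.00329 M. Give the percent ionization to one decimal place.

20.3%

HCOOH ⇌ HCOO- + H+; let x = [H+] at equilibrium.
Ka = x²/(C₀ − x); solving the quadratic gives x = 6.68 × 10^-4 M.
Fraction ionized = 6.68 × 10^-4 / 0.00329 = 0.2030 → 20.3%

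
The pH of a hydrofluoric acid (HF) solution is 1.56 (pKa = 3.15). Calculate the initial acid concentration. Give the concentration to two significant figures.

[H+] = 10^(-1.56) = 2.75 × 10^-2 M = x
Ka = 10^(−3.15) = 7.08 × 10^-4
Ka = x²/(C₀ − x) ⇒ C₀ = x + x²/Ka
C₀ = 2.75 × 10^-2 + (2.75 × 10^-2)²/(7.08 × 10^-4) = 1.10 M

C₀ = 1.1 M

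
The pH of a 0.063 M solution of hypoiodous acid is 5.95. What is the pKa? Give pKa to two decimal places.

[H+] = 10^(-5.95) = 1.12 × 10^-6 M
At equilibrium [HA] = 0.063 − 1.12 × 10^-6 = 6.30 × 10^-2 M
Ka = [H+][A-]/[HA] = (1.12 × 10^-6)² / 6.30 × 10^-2 = 1.99 × 10^-11
pKa = -log(1.99 × 10^-11) = 10.70

pKa = 10.70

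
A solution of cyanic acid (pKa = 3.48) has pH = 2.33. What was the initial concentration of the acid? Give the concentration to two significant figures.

[H+] = 10^(-2.33) = 4.68 × 10^-3 M = x
Ka = 10^(−3.48) = 3.31 × 10^-4
Ka = x²/(C₀ − x) ⇒ C₀ = x + x²/Ka
C₀ = 4.68 × 10^-3 + (4.68 × 10^-3)²/(3.31 × 10^-4) = 7.09 × 10^-2 M

C₀ = 7.1 × 10^-2 M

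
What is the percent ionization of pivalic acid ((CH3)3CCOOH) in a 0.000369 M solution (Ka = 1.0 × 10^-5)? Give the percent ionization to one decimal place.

15.2%

(CH3)3CCOOH ⇌ (CH3)3CCOO- + H+; let x = [H+] at equilibrium.
Ka = x²/(C₀ − x); solving the quadratic gives x = 5.60 × 10^-5 M.
% ionization = x/C₀ × 100% = 5.60 × 10^-5/0.000369 × 100% = 15.2%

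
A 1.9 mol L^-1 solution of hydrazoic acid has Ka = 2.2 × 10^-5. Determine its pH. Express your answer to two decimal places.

HN3 ⇌ N3- + H+
Ka = [H+]²/(1.9 − [H+]) = 2.2 × 10^-5
Neglecting [H+] in the denominator: [H+] = √(2.2 × 10^-5 × 1.9) = 6.47 × 10^-3 M
pH = −log[H+] = −log(6.47 × 10^-3) = 2.19

pH = 2.19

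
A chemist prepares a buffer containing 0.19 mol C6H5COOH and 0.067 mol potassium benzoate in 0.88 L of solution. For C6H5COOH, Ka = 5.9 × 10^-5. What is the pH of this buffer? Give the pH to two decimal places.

pH = 3.78

pKa = −log(5.9 × 10^-5) = 4.229
Henderson–Hasselbalch: pH = pKa + log([C6H5COO-]/[C6H5COOH]) = 4.229 + log(0.067/0.19)
pH = 4.229 + (-0.453) = 3.78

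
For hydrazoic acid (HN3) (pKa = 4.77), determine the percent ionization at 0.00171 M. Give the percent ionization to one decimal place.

HN3 ⇌ N3- + H+; let x = [H+] at equilibrium.
Ka = 10^(−4.77) = 1.70 × 10^-5
Solve x² + 1.7e-05x − 2.91e-08 = 0 → x = 1.62 × 10^-4 M
% ionization = x/C₀ × 100% = 1.62 × 10^-4/0.00171 × 100% = 9.5%

9.5%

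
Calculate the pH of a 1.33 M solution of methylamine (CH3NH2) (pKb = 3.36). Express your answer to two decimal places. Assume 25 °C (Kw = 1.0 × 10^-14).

pH = 12.38

CH3NH2 + H2O ⇌ CH3NH3+ + OH-
Kb = 10^(−3.36) = 4.37 × 10^-4
Kb = x²/(1.33 − x) = 4.37 × 10^-4
Since Kb ≪ C₀, x ≈ √(Kb·C₀) = 2.41 × 10^-2 M.
pOH = −log(2.41 × 10^-2) = 1.62; pH = 14.00 − 1.62 = 12.38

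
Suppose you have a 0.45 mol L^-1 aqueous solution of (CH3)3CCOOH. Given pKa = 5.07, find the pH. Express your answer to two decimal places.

(CH3)3CCOOH ⇌ (CH3)3CCOO- + H+
Ka = 10^(−5.07) = 8.51 × 10^-6
Let x = [H+] at equilibrium. Ka = x²/(0.45 − x).
Neglecting x in the denominator: x = √(8.51 × 10^-6 × 0.45) = 1.96 × 10^-3 M
pH = −log[H+] = −log(1.96 × 10^-3) = 2.71

pH = 2.71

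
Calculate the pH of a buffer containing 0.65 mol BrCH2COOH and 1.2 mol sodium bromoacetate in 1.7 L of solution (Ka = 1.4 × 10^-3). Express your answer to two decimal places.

pH = 3.12

pKa = −log(1.4 × 10^-3) = 2.854
Henderson–Hasselbalch: pH = pKa + log([BrCH2COO-]/[BrCH2COOH]) = 2.854 + log(1.2/0.65)
pH = 2.854 + (+0.266) = 3.12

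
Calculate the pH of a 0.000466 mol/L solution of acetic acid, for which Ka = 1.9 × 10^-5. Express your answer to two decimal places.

CH3COOH ⇌ CH3COO- + H+
Ka = x²/(0.000466 − x) = 1.9 × 10^-5
Here C₀/Ka ≈ 24.5, so the small-x approximation fails. Use the quadratic:
x = (−Ka + √(Ka² + 4·Ka·C₀))/2 = 8.51 × 10^-5 M
pH = −log[H+] = −log(8.51 × 10^-5) = 4.07

pH = 4.07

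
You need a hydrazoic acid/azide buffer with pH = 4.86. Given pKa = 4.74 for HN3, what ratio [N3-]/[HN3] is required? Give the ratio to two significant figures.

ratio = 1.3

pH = pKa + log(r) ⇒ log(r) = 4.86 − 4.74 = +0.12
r = [N3-]/[HN3] = 10^(+0.12) = 1.32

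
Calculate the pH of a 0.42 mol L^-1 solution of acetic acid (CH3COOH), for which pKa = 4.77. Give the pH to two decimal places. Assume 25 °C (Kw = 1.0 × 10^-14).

CH3COOH ⇌ CH3COO- + H+
Ka = 10^(−4.77) = 1.70 × 10^-5
From the ICE table, Ka = [H+]²/(0.42 − [H+]) = 1.70 × 10^-5.
Since Ka ≪ C₀, [H+] ≈ √(Ka·C₀) = 2.67 × 10^-3 M.
([H+]/C₀ = 0.64% < 5%, so the approximation holds.)
pH = −log(2.67 × 10^-3) = 2.57

pH = 2.57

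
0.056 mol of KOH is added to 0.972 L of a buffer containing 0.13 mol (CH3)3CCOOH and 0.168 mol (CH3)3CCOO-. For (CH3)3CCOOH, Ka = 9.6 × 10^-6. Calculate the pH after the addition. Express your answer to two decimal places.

pH = 5.50

After neutralization: n((CH3)3CCOOH) = 0.074 mol, n((CH3)3CCOO-) = 0.224 mol.
pKa = −log(9.6 × 10^-6) = 5.018
pH = pKa + log(n_(CH3)3CCOO-/n_(CH3)3CCOOH) = 5.018 + log(0.224/0.074) = 5.018 + (+0.481)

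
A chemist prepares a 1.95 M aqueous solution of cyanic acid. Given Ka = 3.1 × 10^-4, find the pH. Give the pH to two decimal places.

HOCN ⇌ OCN- + H+
From the ICE table, Ka = [H+]²/(1.95 − [H+]) = 3.1 × 10^-4.
Since Ka ≪ C₀, [H+] ≈ √(Ka·C₀) = 2.46 × 10^-2 M.
pH = −log[H+] = −log(2.46 × 10^-2) = 1.61

pH = 1.61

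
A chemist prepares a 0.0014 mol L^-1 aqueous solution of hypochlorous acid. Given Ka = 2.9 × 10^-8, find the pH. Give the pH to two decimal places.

HOCl ⇌ OCl- + H+
From the ICE table, Ka = [H+]²/(0.0014 − [H+]) = 2.9 × 10^-8.
Neglecting [H+] in the denominator: [H+] = √(2.9 × 10^-8 × 0.0014) = 6.37 × 10^-6 M
pH = −log[H+] = −log(6.37 × 10^-6) = 5.20

pH = 5.20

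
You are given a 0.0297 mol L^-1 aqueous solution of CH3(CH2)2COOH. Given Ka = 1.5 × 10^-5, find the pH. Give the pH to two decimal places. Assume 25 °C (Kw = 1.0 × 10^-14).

pH = 3.18

CH3(CH2)2COOH ⇌ CH3(CH2)2COO- + H+
From the ICE table, Ka = x²/(0.0297 − x) = 1.5 × 10^-5.
Assume x ≪ 0.0297: x ≈ √(1.5 × 10^-5 × 0.0297) = 6.67 × 10^-4 M
(x/C₀ = 2.2% < 5%, so the approximation holds.)
pH = −log(6.67 × 10^-4) = 3.18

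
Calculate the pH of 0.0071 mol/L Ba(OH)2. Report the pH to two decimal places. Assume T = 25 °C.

Ba(OH)2 is a strong base (each formula unit releases 2 OH-); [OH-] = 0.0142 M.
pOH = -log(0.0142) = 1.85
pH = 14.00 - 1.85 = 12.15

pH = 12.15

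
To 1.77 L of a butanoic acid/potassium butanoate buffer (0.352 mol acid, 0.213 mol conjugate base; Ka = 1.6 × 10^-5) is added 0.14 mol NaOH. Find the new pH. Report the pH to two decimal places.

After neutralization: n(CH3(CH2)2COOH) = 0.212 mol, n(CH3(CH2)2COO-) = 0.353 mol.
pKa = −log(1.6 × 10^-5) = 4.796
Henderson–Hasselbalch with mole ratio 0.353/0.212: pH = 4.796 + (+0.221)

pH = 5.02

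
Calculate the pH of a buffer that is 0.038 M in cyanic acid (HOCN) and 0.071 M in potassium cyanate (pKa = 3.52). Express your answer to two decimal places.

Henderson–Hasselbalch: pH = pKa + log([OCN-]/[HOCN]) = 3.52 + log(0.071/0.038)
pH = 3.52 + (+0.271) = 3.79

pH = 3.79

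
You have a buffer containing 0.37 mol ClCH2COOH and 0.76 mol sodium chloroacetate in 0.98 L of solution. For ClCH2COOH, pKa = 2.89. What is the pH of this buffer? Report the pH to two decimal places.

pH = pKa + log([A⁻]/[HA]) = 2.89 + log(0.76/0.37)
pH = 2.89 + (+0.313) = 3.20

pH = 3.20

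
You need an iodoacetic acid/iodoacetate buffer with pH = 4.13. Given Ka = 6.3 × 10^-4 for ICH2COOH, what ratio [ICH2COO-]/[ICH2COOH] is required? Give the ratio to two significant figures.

pKa = -log(6.3 × 10^-4) = 3.201
pH = pKa + log(r) ⇒ log(r) = 4.13 − 3.201 = +0.929
r = [ICH2COO-]/[ICH2COOH] = 10^(+0.929) = 8.49

ratio = 8.5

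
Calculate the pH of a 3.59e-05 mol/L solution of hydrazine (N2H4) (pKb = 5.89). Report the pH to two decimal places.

pH = 8.79

N2H4 + H2O ⇌ N2H5+ + OH-
Kb = 10^(−5.89) = 1.29 × 10^-6
Kb = x²/(3.59e-05 − x) = 1.29 × 10^-6
x is not negligible relative to C₀; solve x² + 1.29e-06·x − 4.63e-11 = 0.
x = [−1.29e-06 + √(1.29e-06² + 1.85e-10)]/2 = 6.19 × 10^-6 M
pOH = 5.21, so pH = 14.00 − pOH = 8.79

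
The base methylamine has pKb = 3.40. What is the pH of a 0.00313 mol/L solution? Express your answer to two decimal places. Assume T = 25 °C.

CH3NH2 + H2O ⇌ CH3NH3+ + OH-
Kb = 10^(−3.40) = 3.98 × 10^-4
From the ICE table, Kb = x²/(0.00313 − x) = 3.98 × 10^-4.
Here C₀/Kb ≈ 7.86, so the small-x approximation fails. Use the quadratic:
x = [−0.000398 + √(0.000398² + 4.98e-06)]/2 = 9.35 × 10^-4 M
pOH = 3.03, so pH = 14.00 − pOH = 10.97

pH = 10.97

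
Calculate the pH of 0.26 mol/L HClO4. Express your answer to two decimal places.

pH = 0.59

HClO4 is a strong acid and dissociates completely, so [H+] = 0.26 M.
pH = -log(0.26) = 0.59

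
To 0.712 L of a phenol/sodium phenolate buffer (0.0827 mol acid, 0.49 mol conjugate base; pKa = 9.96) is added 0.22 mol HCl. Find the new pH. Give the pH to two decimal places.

After neutralization: n(C6H5OH) = 0.303 mol, n(C6H5O-) = 0.27 mol.
pH = pKa + log(n_C6H5O-/n_C6H5OH) = 9.96 + log(0.27/0.303) = 9.96 + (-0.050)

pH = 9.91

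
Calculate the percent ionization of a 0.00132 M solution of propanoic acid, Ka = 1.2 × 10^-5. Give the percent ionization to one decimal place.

CH3CH2COOH ⇌ CH3CH2COO- + H+; let x = [H+] at equilibrium.
Ka = x²/(C₀ − x); solving the quadratic gives x = 1.20 × 10^-4 M.
Fraction ionized = 1.20 × 10^-4 / 0.00132 = 0.0909 → 9.1%

9.1%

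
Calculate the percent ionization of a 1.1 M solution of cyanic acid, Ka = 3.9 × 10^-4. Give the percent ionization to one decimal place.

1.9%

HOCN ⇌ OCN- + H+; let x = [H+] at equilibrium.
x ≈ √(Ka·C₀) = √(3.9 × 10^-4 × 1.1) = 2.07 × 10^-2 M
% ionization = x/C₀ × 100% = 2.07 × 10^-2/1.1 × 100% = 1.9%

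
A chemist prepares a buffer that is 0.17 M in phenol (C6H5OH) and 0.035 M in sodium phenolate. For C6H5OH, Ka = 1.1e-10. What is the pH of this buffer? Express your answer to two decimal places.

pH = 9.27

pKa = −log(1.1 × 10^-10) = 9.959
pH = pKa + log([A⁻]/[HA]) = 9.959 + log(0.035/0.17)
pH = 9.959 + (-0.686) = 9.27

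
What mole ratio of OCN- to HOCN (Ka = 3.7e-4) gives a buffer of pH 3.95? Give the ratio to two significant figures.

pKa = -log(3.7 × 10^-4) = 3.432
pH = pKa + log(r) ⇒ log(r) = 3.95 − 3.432 = +0.518
r = [OCN-]/[HOCN] = 10^(+0.518) = 3.3

ratio = 3.3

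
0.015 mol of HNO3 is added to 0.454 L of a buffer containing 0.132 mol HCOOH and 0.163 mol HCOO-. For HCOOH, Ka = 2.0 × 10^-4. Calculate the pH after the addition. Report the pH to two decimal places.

Added H+ converts HCOO- to HCOOH: HCOOH → 0.147 mol, HCOO- → 0.148 mol.
pKa = −log(2.0 × 10^-4) = 3.699
pH = pKa + log(n_HCOO-/n_HCOOH) = 3.699 + log(0.148/0.147) = 3.699 + (+0.003)

pH = 3.70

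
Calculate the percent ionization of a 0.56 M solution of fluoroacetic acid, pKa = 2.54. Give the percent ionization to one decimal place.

FCH2COOH ⇌ FCH2COO- + H+; let x = [H+] at equilibrium.
Ka = 10^(−2.54) = 2.88 × 10^-3
Ka = x²/(C₀ − x); solving the quadratic gives x = 3.87 × 10^-2 M.
% ionization = x/C₀ × 100% = 3.87 × 10^-2/0.56 × 100% = 6.9%

6.9%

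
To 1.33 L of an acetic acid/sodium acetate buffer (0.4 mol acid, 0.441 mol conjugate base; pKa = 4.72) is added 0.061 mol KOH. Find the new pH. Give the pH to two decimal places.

After neutralization: n(CH3COOH) = 0.339 mol, n(CH3COO-) = 0.502 mol.
pH = pKa + log(n_CH3COO-/n_CH3COOH) = 4.72 + log(0.502/0.339) = 4.72 + (+0.171)

pH = 4.89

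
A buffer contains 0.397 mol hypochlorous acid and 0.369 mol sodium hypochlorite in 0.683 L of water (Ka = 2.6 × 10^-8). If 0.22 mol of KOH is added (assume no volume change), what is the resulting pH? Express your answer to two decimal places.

OH- converts HOCl to OCl-: HOCl → 0.177 mol, OCl- → 0.589 mol.
pKa = −log(2.6 × 10^-8) = 7.585
pH = pKa + log(n_OCl-/n_HOCl) = 7.585 + log(0.589/0.177) = 7.585 + (+0.522)

pH = 8.11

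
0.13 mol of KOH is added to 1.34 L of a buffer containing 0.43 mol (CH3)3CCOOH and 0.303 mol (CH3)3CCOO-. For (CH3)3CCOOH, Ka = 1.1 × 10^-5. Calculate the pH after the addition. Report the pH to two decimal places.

After neutralization: n((CH3)3CCOOH) = 0.3 mol, n((CH3)3CCOO-) = 0.433 mol.
pKa = −log(1.1 × 10^-5) = 4.959
pH = pKa + log([A⁻]/[HA]) = 4.959 + log(0.433/0.3) = 4.959 +0.159

pH = 5.12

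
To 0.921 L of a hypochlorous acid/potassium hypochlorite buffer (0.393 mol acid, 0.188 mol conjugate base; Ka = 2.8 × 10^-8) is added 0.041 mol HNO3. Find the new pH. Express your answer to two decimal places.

pH = 7.08

After neutralization: n(HOCl) = 0.434 mol, n(OCl-) = 0.147 mol.
pKa = −log(2.8 × 10^-8) = 7.553
pH = pKa + log([A⁻]/[HA]) = 7.553 + log(0.147/0.434) = 7.553 -0.470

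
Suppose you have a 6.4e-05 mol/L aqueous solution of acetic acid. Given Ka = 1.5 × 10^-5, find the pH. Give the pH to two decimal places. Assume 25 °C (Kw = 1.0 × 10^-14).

pH = 4.61

CH3COOH ⇌ CH3COO- + H+
Let x = [H+] at equilibrium. Ka = x²/(6.4e-05 − x).
Here C₀/Ka ≈ 4.27, so the small-x approximation fails. Use the quadratic:
x = (−Ka + √(Ka² + 4·Ka·C₀))/2 = 2.44 × 10^-5 M
pH = −log(2.44 × 10^-5) = 4.61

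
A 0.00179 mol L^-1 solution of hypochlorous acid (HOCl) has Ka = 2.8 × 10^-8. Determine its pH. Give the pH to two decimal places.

HOCl ⇌ OCl- + H+
Let x = [H+] at equilibrium. Ka = x²/(0.00179 − x).
Neglecting x in the denominator: x = √(2.8 × 10^-8 × 0.00179) = 7.08 × 10^-6 M
Check: 0.4% ionized — well under 5%, approximation valid.
pH = −log(7.08 × 10^-6) = 5.15

pH = 5.15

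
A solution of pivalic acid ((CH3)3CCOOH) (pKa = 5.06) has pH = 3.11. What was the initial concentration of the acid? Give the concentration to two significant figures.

[H+] = 10^(-3.11) = 7.76 × 10^-4 M = x
Ka = 10^(−5.06) = 8.71 × 10^-6
Ka = x²/(C₀ − x) ⇒ C₀ = x + x²/Ka
C₀ = 7.76 × 10^-4 + (7.76 × 10^-4)²/(8.71 × 10^-6) = 6.99 × 10^-2 M

C₀ = 7.0 × 10^-2 M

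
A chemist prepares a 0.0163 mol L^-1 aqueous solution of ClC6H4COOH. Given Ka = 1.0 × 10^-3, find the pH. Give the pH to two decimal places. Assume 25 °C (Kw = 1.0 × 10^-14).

ClC6H4COOH ⇌ ClC6H4COO- + H+
Ka = x²/(0.0163 − x) = 1.0 × 10^-3
The 5% rule fails; solving x² + Ka·x − Ka·C₀ = 0 exactly:
x = [−0.001 + √(0.001² + 6.52e-05)]/2 = 3.57 × 10^-3 M
pH = −log(3.57 × 10^-3) = 2.45

pH = 2.45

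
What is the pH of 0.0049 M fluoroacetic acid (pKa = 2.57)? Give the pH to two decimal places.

pH = 2.60

FCH2COOH ⇌ FCH2COO- + H+
Ka = 10^(−2.57) = 2.69 × 10^-3
From the ICE table, Ka = x²/(0.0049 − x) = 2.69 × 10^-3.
Here C₀/Ka ≈ 1.82, so the small-x approximation fails. Use the quadratic:
x = (−Ka + √(Ka² + 4·Ka·C₀))/2 = 2.53 × 10^-3 M
pH = −log[H+] = −log(2.53 × 10^-3) = 2.60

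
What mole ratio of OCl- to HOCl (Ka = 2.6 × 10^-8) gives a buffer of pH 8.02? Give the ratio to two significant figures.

pKa = -log(2.6 × 10^-8) = 7.585
pH = pKa + log(r) ⇒ log(r) = 8.02 − 7.585 = +0.435
r = [OCl-]/[HOCl] = 10^(+0.435) = 2.72

ratio = 2.7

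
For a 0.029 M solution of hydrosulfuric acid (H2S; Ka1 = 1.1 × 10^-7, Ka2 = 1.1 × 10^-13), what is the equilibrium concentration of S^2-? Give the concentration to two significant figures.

1.1 × 10^-13 M

First ionization gives [H+] ≈ [HS-] = 5.65 × 10^-5 M.
Second step: Ka2 = [H+][S^2-]/[HS-] ≈ [S^2-] (since [H+] ≈ [HS-]).
So [S^2-] ≈ Ka2.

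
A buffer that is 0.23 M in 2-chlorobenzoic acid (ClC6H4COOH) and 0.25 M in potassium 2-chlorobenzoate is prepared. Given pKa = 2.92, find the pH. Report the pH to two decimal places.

pH = 2.96

pH = pKa + log([A⁻]/[HA]) = 2.92 + log(0.25/0.23)
pH = 2.92 + (+0.036) = 2.96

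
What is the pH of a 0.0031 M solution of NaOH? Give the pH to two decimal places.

NaOH is a strong base; [OH-] = 0.0031 M.
pOH = -log(0.0031) = 2.51
pH = 14.00 - 2.51 = 11.49

pH = 11.49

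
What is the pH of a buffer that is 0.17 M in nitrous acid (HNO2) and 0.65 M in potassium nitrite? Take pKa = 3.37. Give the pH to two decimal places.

pH = 3.95

pH = pKa + log([A⁻]/[HA]) = 3.37 + log(0.65/0.17)
pH = 3.37 + (+0.582) = 3.95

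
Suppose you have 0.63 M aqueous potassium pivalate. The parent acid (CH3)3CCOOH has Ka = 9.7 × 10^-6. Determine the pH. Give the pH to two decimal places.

pH = 9.41

(CH3)3CCOO- is the conjugate base of the weak acid (CH3)3CCOOH.
Kb = Kw/Ka = 1.0×10^-14 / 9.7 × 10^-6 = 1.03 × 10^-9
From the ICE table, Kb = [OH-]²/(0.63 − [OH-]) = 1.03 × 10^-9.
Neglecting [OH-] in the denominator: [OH-] = √(1.03 × 10^-9 × 0.63) = 2.55 × 10^-5 M
pOH = −log(2.55 × 10^-5) = 4.59; pH = 14.00 − 4.59 = 9.41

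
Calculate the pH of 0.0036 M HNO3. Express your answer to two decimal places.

HNO3 is a strong acid and dissociates completely, so [H+] = 0.0036 M.
pH = -log(0.0036) = 2.44

pH = 2.44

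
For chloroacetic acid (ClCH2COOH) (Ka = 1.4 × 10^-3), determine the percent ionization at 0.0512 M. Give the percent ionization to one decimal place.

ClCH2COOH ⇌ ClCH2COO- + H+; let x = [H+] at equilibrium.
Solve x² + 0.0014x − 7.17e-05 = 0 → x = 7.80 × 10^-3 M
% ionization = x/C₀ × 100% = 7.80 × 10^-3/0.0512 × 100% = 15.2%

15.2%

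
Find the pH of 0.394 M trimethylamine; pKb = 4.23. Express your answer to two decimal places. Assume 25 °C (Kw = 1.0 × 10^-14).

pH = 11.68

(CH3)3N + H2O ⇌ (CH3)3NH+ + OH-
Kb = 10^(−4.23) = 5.89 × 10^-5
From the ICE table, Kb = [OH-]²/(0.394 − [OH-]) = 5.89 × 10^-5.
Assume [OH-] ≪ 0.394: [OH-] ≈ √(5.89 × 10^-5 × 0.394) = 4.82 × 10^-3 M
Check: 1.2% ionized — well under 5%, approximation valid.
pOH = −log(4.82 × 10^-3) = 2.32; pH = 14.00 − 2.32 = 11.68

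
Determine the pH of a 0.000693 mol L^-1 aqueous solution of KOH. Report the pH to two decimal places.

KOH is a strong base; [OH-] = 0.000693 M.
pOH = -log(0.000693) = 3.16
pH = 14.00 - 3.16 = 10.84

pH = 10.84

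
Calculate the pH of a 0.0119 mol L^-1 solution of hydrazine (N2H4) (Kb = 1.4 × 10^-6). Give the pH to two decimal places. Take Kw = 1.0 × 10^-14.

pH = 10.11

N2H4 + H2O ⇌ N2H5+ + OH-
Kb = [OH-]²/(0.0119 − [OH-]) = 1.4 × 10^-6
Assume [OH-] ≪ 0.0119: [OH-] ≈ √(1.4 × 10^-6 × 0.0119) = 1.29 × 10^-4 M
pOH = −log(1.29 × 10^-4) = 3.89; pH = 14.00 − 3.89 = 10.11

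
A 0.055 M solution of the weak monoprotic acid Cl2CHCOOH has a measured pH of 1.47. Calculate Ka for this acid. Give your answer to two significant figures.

[H+] = 10^(-1.47) = 3.39 × 10^-2 M
At equilibrium [HA] = 0.055 − 3.39 × 10^-2 = 2.11 × 10^-2 M
Ka = [H+][A-]/[HA] = (3.39 × 10^-2)² / 2.11 × 10^-2 = 5.4 × 10^-2

Ka = 5.4 × 10^-2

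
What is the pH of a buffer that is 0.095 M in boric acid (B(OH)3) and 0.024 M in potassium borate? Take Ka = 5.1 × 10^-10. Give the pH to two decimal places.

pKa = −log(5.1 × 10^-10) = 9.292
Henderson–Hasselbalch: pH = pKa + log([B(OH)4-]/[B(OH)3]) = 9.292 + log(0.024/0.095)
pH = 9.292 + (-0.598) = 8.69

pH = 8.69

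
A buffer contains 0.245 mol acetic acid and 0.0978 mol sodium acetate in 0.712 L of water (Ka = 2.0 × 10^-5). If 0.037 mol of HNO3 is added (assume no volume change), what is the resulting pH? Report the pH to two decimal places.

After neutralization: n(CH3COOH) = 0.282 mol, n(CH3COO-) = 0.0608 mol.
pKa = −log(2.0 × 10^-5) = 4.699
pH = pKa + log(n_CH3COO-/n_CH3COOH) = 4.699 + log(0.0608/0.282) = 4.699 + (-0.666)

pH = 4.03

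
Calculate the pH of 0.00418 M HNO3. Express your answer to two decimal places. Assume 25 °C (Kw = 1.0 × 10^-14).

HNO3 is a strong acid and dissociates completely, so [H+] = 0.00418 M.
pH = -log(0.00418) = 2.38

pH = 2.38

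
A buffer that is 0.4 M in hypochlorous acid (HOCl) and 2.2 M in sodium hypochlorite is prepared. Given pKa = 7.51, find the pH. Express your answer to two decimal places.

pH = 8.25

Using pH = pKa + log([base]/[acid]) with [base]/[acid] = 2.2/0.4:
pH = 7.51 + (+0.740) = 8.25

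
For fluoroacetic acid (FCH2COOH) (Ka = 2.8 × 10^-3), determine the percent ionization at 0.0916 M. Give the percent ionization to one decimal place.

16.0%

FCH2COOH ⇌ FCH2COO- + H+; let x = [H+] at equilibrium.
Solve x² + 0.0028x − 0.000256 = 0 → x = 1.47 × 10^-2 M
Fraction ionized = 1.47 × 10^-2 / 0.0916 = 0.1605 → 16.0%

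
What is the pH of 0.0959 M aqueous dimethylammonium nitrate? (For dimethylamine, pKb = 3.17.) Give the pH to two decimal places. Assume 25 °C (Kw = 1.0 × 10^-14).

(CH3)2NH2+ is the conjugate acid of the weak base (CH3)2NH.
Kb = 10^(−3.17) = 6.76 × 10^-4
Ka = Kw/Kb = 1.0×10^-14 / 6.76 × 10^-4 = 1.48 × 10^-11
Ka = x²/(0.0959 − x) = 1.48 × 10^-11
Neglecting x in the denominator: x = √(1.48 × 10^-11 × 0.0959) = 1.19 × 10^-6 M
(x/C₀ = 0.0012% < 5%, so the approximation holds.)
pH = −log(1.19 × 10^-6) = 5.92

pH = 5.92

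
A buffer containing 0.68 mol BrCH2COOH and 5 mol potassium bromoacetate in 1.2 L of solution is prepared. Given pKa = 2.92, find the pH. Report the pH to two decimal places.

Henderson–Hasselbalch: pH = pKa + log([BrCH2COO-]/[BrCH2COOH]) = 2.92 + log(5/0.68)
pH = 2.92 + (+0.866) = 3.79

pH = 3.79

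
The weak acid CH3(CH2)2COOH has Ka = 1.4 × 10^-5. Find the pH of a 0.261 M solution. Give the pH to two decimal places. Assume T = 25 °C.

CH3(CH2)2COOH ⇌ CH3(CH2)2COO- + H+
Ka = [H+]²/(0.261 − [H+]) = 1.4 × 10^-5
Since Ka ≪ C₀, [H+] ≈ √(Ka·C₀) = 1.91 × 10^-3 M.
Check: 0.73% ionized — well under 5%, approximation valid.
pH = −log[H+] = −log(1.91 × 10^-3) = 2.72

pH = 2.72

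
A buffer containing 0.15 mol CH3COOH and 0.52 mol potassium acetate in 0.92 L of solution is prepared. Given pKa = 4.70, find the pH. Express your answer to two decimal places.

pH = 5.24

pH = pKa + log([A⁻]/[HA]) = 4.70 + log(0.52/0.15)
pH = 4.70 + (+0.540) = 5.24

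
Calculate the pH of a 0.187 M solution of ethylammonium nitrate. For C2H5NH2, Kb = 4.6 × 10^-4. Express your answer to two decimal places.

C2H5NH3+ is the conjugate acid of the weak base C2H5NH2.
Ka = Kw/Kb = 1.0×10^-14 / 4.6 × 10^-4 = 2.17 × 10^-11
Ka = [H+]²/(0.187 − [H+]) = 2.17 × 10^-11
Assume [H+] ≪ 0.187: [H+] ≈ √(2.17 × 10^-11 × 0.187) = 2.01 × 10^-6 M
([H+]/C₀ = 0.0011% < 5%, so the approximation holds.)
pH = −log(2.01 × 10^-6) = 5.70

pH = 5.70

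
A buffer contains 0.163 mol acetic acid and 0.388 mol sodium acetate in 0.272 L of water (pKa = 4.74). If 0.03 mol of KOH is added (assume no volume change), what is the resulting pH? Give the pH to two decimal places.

After neutralization: n(CH3COOH) = 0.133 mol, n(CH3COO-) = 0.418 mol.
Henderson–Hasselbalch with mole ratio 0.418/0.133: pH = 4.74 + (+0.497)

pH = 5.24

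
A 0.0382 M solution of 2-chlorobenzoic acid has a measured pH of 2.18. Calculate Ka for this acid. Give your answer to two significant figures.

Ka = 1.4 × 10^-3

[H+] = 10^(-2.18) = 6.61 × 10^-3 M
At equilibrium [HA] = 0.0382 − 6.61 × 10^-3 = 3.16 × 10^-2 M
Ka = [H+][A-]/[HA] = (6.61 × 10^-3)² / 3.16 × 10^-2 = 1.4 × 10^-3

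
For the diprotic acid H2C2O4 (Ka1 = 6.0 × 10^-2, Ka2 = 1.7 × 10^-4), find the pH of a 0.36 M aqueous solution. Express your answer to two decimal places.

Since Ka1 ≫ Ka2, the first ionization dominates [H+].
Ka1 = x²/(0.36 − x) = 6.0 × 10^-2
Solving the quadratic: x = (−Ka1 + √(Ka1² + 4·Ka1·C₀))/2 = 1.20 × 10^-1 M
pH = −log(1.20 × 10^-1) = 0.92

pH = 0.92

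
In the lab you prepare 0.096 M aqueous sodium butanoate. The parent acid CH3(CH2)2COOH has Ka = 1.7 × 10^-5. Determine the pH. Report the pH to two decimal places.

CH3(CH2)2COO- is the conjugate base of the weak acid CH3(CH2)2COOH.
Kb = Kw/Ka = 1.0×10^-14 / 1.7 × 10^-5 = 5.88 × 10^-10
From the ICE table, Kb = x²/(0.096 − x) = 5.88 × 10^-10.
Assume x ≪ 0.096: x ≈ √(5.88 × 10^-10 × 0.096) = 7.51 × 10^-6 M
pOH = 5.12, so pH = 14.00 − pOH = 8.88

pH = 8.88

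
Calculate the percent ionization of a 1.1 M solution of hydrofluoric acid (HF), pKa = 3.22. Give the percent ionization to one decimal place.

HF ⇌ F- + H+; let x = [H+] at equilibrium.
Ka = 10^(−3.22) = 6.03 × 10^-4
x ≈ √(Ka·C₀) = √(6.03 × 10^-4 × 1.1) = 2.58 × 10^-2 M
Fraction ionized = 2.58 × 10^-2 / 1.1 = 0.0235 → 2.3%

2.3%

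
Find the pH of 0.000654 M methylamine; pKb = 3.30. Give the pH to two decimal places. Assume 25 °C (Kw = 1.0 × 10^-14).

CH3NH2 + H2O ⇌ CH3NH3+ + OH-
Kb = 10^(−3.30) = 5.01 × 10^-4
From the ICE table, Kb = [OH-]²/(0.000654 − [OH-]) = 5.01 × 10^-4.
[OH-] is not negligible relative to C₀; solve [OH-]² + 0.000501·[OH-] − 3.28e-07 = 0.
[OH-] = (−Kb + √(Kb² + 4·Kb·C₀))/2 = 3.74 × 10^-4 M
pOH = 3.43, so pH = 14.00 − pOH = 10.57

pH = 10.57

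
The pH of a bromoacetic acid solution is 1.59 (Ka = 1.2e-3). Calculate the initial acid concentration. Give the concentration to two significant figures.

[H+] = 10^(-1.59) = 2.57 × 10^-2 M = x
Ka = x²/(C₀ − x) ⇒ C₀ = x + x²/Ka
C₀ = 2.57 × 10^-2 + (2.57 × 10^-2)²/(1.2 × 10^-3) = 5.76 × 10^-1 M

C₀ = 5.8 × 10^-1 M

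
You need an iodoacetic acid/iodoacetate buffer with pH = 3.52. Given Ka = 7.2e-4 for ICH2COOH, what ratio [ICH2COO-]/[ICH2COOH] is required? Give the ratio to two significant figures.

ratio = 2.4

pKa = -log(7.2 × 10^-4) = 3.143
pH = pKa + log(r) ⇒ log(r) = 3.52 − 3.143 = +0.377
r = [ICH2COO-]/[ICH2COOH] = 10^(+0.377) = 2.38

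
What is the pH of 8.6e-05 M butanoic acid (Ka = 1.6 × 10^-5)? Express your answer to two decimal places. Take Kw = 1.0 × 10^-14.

pH = 4.52

CH3(CH2)2COOH ⇌ CH3(CH2)2COO- + H+
Ka = [H+]²/(8.6e-05 − [H+]) = 1.6 × 10^-5
The 5% rule fails; solving [H+]² + Ka·[H+] − Ka·C₀ = 0 exactly:
[H+] = (−Ka + √(Ka² + 4·Ka·C₀))/2 = 2.99 × 10^-5 M
pH = −log(2.99 × 10^-5) = 4.52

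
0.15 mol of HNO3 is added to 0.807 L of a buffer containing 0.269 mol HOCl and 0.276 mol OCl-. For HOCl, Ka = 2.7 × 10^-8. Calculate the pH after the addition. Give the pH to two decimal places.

Added H+ converts OCl- to HOCl: HOCl → 0.419 mol, OCl- → 0.126 mol.
pKa = −log(2.7 × 10^-8) = 7.569
Henderson–Hasselbalch with mole ratio 0.126/0.419: pH = 7.569 + (-0.522)

pH = 7.05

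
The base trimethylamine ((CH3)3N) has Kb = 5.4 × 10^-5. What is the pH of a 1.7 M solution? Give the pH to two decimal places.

pH = 11.98

(CH3)3N + H2O ⇌ (CH3)3NH+ + OH-
Kb = [OH-]²/(1.7 − [OH-]) = 5.4 × 10^-5
Neglecting [OH-] in the denominator: [OH-] = √(5.4 × 10^-5 × 1.7) = 9.58 × 10^-3 M
Check: 0.56% ionized — well under 5%, approximation valid.
pOH = 2.02, so pH = 14.00 − pOH = 11.98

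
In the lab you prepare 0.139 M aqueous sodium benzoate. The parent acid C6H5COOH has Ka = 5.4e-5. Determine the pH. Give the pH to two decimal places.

pH = 8.71

C6H5COO- is the conjugate base of the weak acid C6H5COOH.
Kb = Kw/Ka = 1.0×10^-14 / 5.4 × 10^-5 = 1.85 × 10^-10
From the ICE table, Kb = [OH-]²/(0.139 − [OH-]) = 1.85 × 10^-10.
Since Kb ≪ C₀, [OH-] ≈ √(Kb·C₀) = 5.07 × 10^-6 M.
pOH = −log(5.07 × 10^-6) = 5.29; pH = 14.00 − 5.29 = 8.71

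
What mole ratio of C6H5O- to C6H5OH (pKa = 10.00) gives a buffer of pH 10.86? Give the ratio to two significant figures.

ratio = 7.2

pH = pKa + log(r) ⇒ log(r) = 10.86 − 10.00 = +0.86
r = [C6H5O-]/[C6H5OH] = 10^(+0.86) = 7.24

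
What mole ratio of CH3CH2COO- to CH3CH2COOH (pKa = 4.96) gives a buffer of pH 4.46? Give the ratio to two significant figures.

ratio = 0.32

pH = pKa + log(r) ⇒ log(r) = 4.46 − 4.96 = -0.50
r = [CH3CH2COO-]/[CH3CH2COOH] = 10^(-0.50) = 0.316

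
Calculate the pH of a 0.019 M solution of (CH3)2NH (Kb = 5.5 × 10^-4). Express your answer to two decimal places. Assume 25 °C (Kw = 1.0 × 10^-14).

pH = 11.47

(CH3)2NH + H2O ⇌ (CH3)2NH2+ + OH-
Let x = [OH-] at equilibrium. Kb = x²/(0.019 − x).
Here C₀/Kb ≈ 34.5, so the small-x approximation fails. Use the quadratic:
x = (−Kb + √(Kb² + 4·Kb·C₀))/2 = 2.97 × 10^-3 M
pOH = 2.53, so pH = 14.00 − pOH = 11.47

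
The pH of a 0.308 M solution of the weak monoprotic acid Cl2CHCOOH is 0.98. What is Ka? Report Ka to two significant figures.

[H+] = 10^(-0.98) = 1.05 × 10^-1 M
At equilibrium [HA] = 0.308 − 1.05 × 10^-1 = 2.03 × 10^-1 M
Ka = [H+][A-]/[HA] = (1.05 × 10^-1)² / 2.03 × 10^-1 = 5.4 × 10^-2

Ka = 5.4 × 10^-2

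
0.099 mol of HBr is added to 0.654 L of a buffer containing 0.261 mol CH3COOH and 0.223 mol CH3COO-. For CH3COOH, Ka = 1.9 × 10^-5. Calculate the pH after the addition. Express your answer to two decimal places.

Added H+ converts CH3COO- to CH3COOH: CH3COOH → 0.36 mol, CH3COO- → 0.124 mol.
pKa = −log(1.9 × 10^-5) = 4.721
Henderson–Hasselbalch with mole ratio 0.124/0.36: pH = 4.721 + (-0.463)

pH = 4.26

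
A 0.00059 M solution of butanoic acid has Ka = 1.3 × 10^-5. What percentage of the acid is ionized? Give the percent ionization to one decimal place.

13.8%

CH3(CH2)2COOH ⇌ CH3(CH2)2COO- + H+; let x = [H+] at equilibrium.
Solve x² + 1.3e-05x − 7.67e-09 = 0 → x = 8.13 × 10^-5 M
% ionization = x/C₀ × 100% = 8.13 × 10^-5/0.00059 × 100% = 13.8%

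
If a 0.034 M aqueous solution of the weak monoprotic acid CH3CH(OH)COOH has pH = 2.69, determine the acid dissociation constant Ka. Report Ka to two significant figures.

[H+] = 10^(-2.69) = 2.04 × 10^-3 M
At equilibrium [HA] = 0.034 − 2.04 × 10^-3 = 3.20 × 10^-2 M
Ka = [H+][A-]/[HA] = (2.04 × 10^-3)² / 3.20 × 10^-2 = 1.3 × 10^-4

Ka = 1.3 × 10^-4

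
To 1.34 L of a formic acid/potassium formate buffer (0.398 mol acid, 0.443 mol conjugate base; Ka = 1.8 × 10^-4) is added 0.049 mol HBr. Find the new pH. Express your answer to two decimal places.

pH = 3.69

After neutralization: n(HCOOH) = 0.447 mol, n(HCOO-) = 0.394 mol.
pKa = −log(1.8 × 10^-4) = 3.745
pH = pKa + log([A⁻]/[HA]) = 3.745 + log(0.394/0.447) = 3.745 -0.055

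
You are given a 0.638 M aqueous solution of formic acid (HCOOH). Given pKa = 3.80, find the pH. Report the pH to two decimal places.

pH = 2.00

HCOOH ⇌ HCOO- + H+
Ka = 10^(−3.80) = 1.58 × 10^-4
From the ICE table, Ka = [H+]²/(0.638 − [H+]) = 1.58 × 10^-4.
Neglecting [H+] in the denominator: [H+] = √(1.58 × 10^-4 × 0.638) = 1.00 × 10^-2 M
Check: 1.6% ionized — well under 5%, approximation valid.
pH = −log(1.00 × 10^-2) = 2.00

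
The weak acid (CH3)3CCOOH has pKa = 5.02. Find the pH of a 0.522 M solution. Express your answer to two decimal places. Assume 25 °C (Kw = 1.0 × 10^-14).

pH = 2.65

(CH3)3CCOOH ⇌ (CH3)3CCOO- + H+
Ka = 10^(−5.02) = 9.55 × 10^-6
Ka = x²/(0.522 − x) = 9.55 × 10^-6
Since Ka ≪ C₀, x ≈ √(Ka·C₀) = 2.23 × 10^-3 M.
(x/C₀ = 0.43% < 5%, so the approximation holds.)
pH = −log[H+] = −log(2.23 × 10^-3) = 2.65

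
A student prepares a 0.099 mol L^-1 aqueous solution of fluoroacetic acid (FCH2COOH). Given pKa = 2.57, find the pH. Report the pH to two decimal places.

FCH2COOH ⇌ FCH2COO- + H+
Ka = 10^(−2.57) = 2.69 × 10^-3
From the ICE table, Ka = x²/(0.099 − x) = 2.69 × 10^-3.
Here C₀/Ka ≈ 36.8, so the small-x approximation fails. Use the quadratic:
x = [−0.00269 + √(0.00269² + 0.00107)]/2 = 1.50 × 10^-2 M
pH = −log[H+] = −log(1.50 × 10^-2) = 1.82

pH = 1.82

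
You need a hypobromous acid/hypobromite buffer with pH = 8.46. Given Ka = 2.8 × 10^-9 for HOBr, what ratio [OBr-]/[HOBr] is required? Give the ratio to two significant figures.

pKa = -log(2.8 × 10^-9) = 8.553
pH = pKa + log(r) ⇒ log(r) = 8.46 − 8.553 = -0.093
r = [OBr-]/[HOBr] = 10^(-0.093) = 0.807

ratio = 0.81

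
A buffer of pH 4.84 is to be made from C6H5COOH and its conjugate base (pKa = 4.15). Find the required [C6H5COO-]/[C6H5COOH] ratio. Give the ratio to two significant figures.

pH = pKa + log(r) ⇒ log(r) = 4.84 − 4.15 = +0.69
r = [C6H5COO-]/[C6H5COOH] = 10^(+0.69) = 4.9

ratio = 4.9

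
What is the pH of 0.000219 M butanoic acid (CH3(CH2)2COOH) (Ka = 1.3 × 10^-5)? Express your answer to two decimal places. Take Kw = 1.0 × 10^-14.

CH3(CH2)2COOH ⇌ CH3(CH2)2COO- + H+
Ka = [H+]²/(0.000219 − [H+]) = 1.3 × 10^-5
Here C₀/Ka ≈ 16.8, so the small-[H+] approximation fails. Use the quadratic:
[H+] = (−Ka + √(Ka² + 4·Ka·C₀))/2 = 4.73 × 10^-5 M
pH = −log(4.73 × 10^-5) = 4.33

pH = 4.33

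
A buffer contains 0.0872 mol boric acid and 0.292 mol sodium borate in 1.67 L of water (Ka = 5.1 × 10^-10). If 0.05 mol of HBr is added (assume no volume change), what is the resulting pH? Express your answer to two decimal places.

Added H+ converts B(OH)4- to B(OH)3: B(OH)3 → 0.137 mol, B(OH)4- → 0.242 mol.
pKa = −log(5.1 × 10^-10) = 9.292
Henderson–Hasselbalch with mole ratio 0.242/0.137: pH = 9.292 + (+0.247)

pH = 9.54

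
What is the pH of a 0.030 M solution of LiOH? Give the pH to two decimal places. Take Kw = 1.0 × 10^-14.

pH = 12.48

LiOH is a strong base; [OH-] = 0.03 M.
pOH = -log(0.03) = 1.52
pH = 14.00 - 1.52 = 12.48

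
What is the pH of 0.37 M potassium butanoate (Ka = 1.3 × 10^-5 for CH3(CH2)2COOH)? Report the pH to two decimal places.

pH = 9.23

CH3(CH2)2COO- is the conjugate base of the weak acid CH3(CH2)2COOH.
Kb = Kw/Ka = 1.0×10^-14 / 1.3 × 10^-5 = 7.69 × 10^-10
Let x = [OH-] at equilibrium. Kb = x²/(0.37 − x).
Since Kb ≪ C₀, x ≈ √(Kb·C₀) = 1.69 × 10^-5 M.
(x/C₀ = 0.0046% < 5%, so the approximation holds.)
pOH = 4.77, so pH = 14.00 − pOH = 9.23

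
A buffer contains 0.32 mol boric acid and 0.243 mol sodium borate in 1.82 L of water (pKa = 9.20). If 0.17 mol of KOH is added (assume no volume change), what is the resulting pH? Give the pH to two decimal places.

pH = 9.64

After neutralization: n(B(OH)3) = 0.15 mol, n(B(OH)4-) = 0.413 mol.
pH = pKa + log(n_B(OH)4-/n_B(OH)3) = 9.20 + log(0.413/0.15) = 9.20 + (+0.440)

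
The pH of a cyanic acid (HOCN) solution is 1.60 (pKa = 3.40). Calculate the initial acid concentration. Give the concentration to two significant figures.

C₀ = 1.6 M

[H+] = 10^(-1.60) = 2.51 × 10^-2 M = x
Ka = 10^(−3.40) = 3.98 × 10^-4
Ka = x²/(C₀ − x) ⇒ C₀ = x + x²/Ka
C₀ = 2.51 × 10^-2 + (2.51 × 10^-2)²/(3.98 × 10^-4) = 1.61 M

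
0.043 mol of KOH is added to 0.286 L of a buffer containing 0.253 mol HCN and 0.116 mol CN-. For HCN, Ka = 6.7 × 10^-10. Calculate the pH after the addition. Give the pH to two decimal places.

OH- converts HCN to CN-: HCN → 0.21 mol, CN- → 0.159 mol.
pKa = −log(6.7 × 10^-10) = 9.174
pH = pKa + log(n_CN-/n_HCN) = 9.174 + log(0.159/0.21) = 9.174 + (-0.121)

pH = 9.05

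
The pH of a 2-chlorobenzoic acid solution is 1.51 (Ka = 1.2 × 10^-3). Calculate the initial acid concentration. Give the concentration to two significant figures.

[H+] = 10^(-1.51) = 3.09 × 10^-2 M = x
Ka = x²/(C₀ − x) ⇒ C₀ = x + x²/Ka
C₀ = 3.09 × 10^-2 + (3.09 × 10^-2)²/(1.2 × 10^-3) = 8.27 × 10^-1 M

C₀ = 8.3 × 10^-1 M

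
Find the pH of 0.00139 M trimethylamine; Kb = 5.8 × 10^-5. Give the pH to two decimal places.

(CH3)3N + H2O ⇌ (CH3)3NH+ + OH-
Kb = [OH-]²/(0.00139 − [OH-]) = 5.8 × 10^-5
The 5% rule fails; solving [OH-]² + Kb·[OH-] − Kb·C₀ = 0 exactly:
[OH-] = [−5.8e-05 + √(5.8e-05² + 3.22e-07)]/2 = 2.56 × 10^-4 M
pOH = −log(2.56 × 10^-4) = 3.59; pH = 14.00 − 3.59 = 10.41

pH = 10.41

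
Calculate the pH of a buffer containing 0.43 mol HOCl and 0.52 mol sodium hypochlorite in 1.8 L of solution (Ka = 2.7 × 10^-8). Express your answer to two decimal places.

pH = 7.65

pKa = −log(2.7 × 10^-8) = 7.569
Henderson–Hasselbalch: pH = pKa + log([OCl-]/[HOCl]) = 7.569 + log(0.52/0.43)
pH = 7.569 + (+0.083) = 7.65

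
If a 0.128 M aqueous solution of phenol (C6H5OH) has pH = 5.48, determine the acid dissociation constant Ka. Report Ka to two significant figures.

[H+] = 10^(-5.48) = 3.31 × 10^-6 M
At equilibrium [HA] = 0.128 − 3.31 × 10^-6 = 1.28 × 10^-1 M
Ka = [H+][A-]/[HA] = (3.31 × 10^-6)² / 1.28 × 10^-1 = 8.6 × 10^-11

Ka = 8.6 × 10^-11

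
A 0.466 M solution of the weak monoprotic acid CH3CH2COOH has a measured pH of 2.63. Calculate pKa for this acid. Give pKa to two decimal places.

pKa = 4.93

[H+] = 10^(-2.63) = 2.34 × 10^-3 M
At equilibrium [HA] = 0.466 − 2.34 × 10^-3 = 4.64 × 10^-1 M
Ka = [H+][A-]/[HA] = (2.34 × 10^-3)² / 4.64 × 10^-1 = 1.18 × 10^-5
pKa = -log(1.18 × 10^-5) = 4.93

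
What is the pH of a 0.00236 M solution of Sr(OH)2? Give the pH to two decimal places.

Sr(OH)2 is a strong base (each formula unit releases 2 OH-); [OH-] = 0.00472 M.
pOH = -log(0.00472) = 2.33
pH = 14.00 - 2.33 = 11.67

pH = 11.67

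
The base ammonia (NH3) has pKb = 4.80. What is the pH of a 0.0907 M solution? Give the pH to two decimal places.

NH3 + H2O ⇌ NH4+ + OH-
Kb = 10^(−4.80) = 1.58 × 10^-5
From the ICE table, Kb = [OH-]²/(0.0907 − [OH-]) = 1.58 × 10^-5.
Assume [OH-] ≪ 0.0907: [OH-] ≈ √(1.58 × 10^-5 × 0.0907) = 1.20 × 10^-3 M
Check: 1.3% ionized — well under 5%, approximation valid.
pOH = 2.92, so pH = 14.00 − pOH = 11.08

pH = 11.08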